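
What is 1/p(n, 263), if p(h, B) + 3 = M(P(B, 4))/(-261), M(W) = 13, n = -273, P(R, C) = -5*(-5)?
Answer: -261/796 ≈ -0.32789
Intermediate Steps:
P(R, C) = 25
p(h, B) = -796/261 (p(h, B) = -3 + 13/(-261) = -3 + 13*(-1/261) = -3 - 13/261 = -796/261)
1/p(n, 263) = 1/(-796/261) = -261/796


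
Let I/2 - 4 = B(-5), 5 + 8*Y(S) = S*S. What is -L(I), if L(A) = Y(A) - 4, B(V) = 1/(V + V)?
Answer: -149/50 ≈ -2.9800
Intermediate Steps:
Y(S) = -5/8 + S²/8 (Y(S) = -5/8 + (S*S)/8 = -5/8 + S²/8)
B(V) = 1/(2*V)
I = 39/5 (I = 8 + 2*((½)/(-5)) = 8 + 2*((½)*(-⅕)) = 8 + 2*(-⅒) = 8 - ⅕ = 39/5 ≈ 7.8000)
L(A) = -37/8 + A²/8 (L(A) = (-5/8 + A²/8) - 4 = -37/8 + A²/8)
-L(I) = -(-37/8 + (39/5)²/8) = -(-37/8 + (⅛)*(1521/25)) = -(-37/8 + 1521/200) = -1*149/50 = -149/50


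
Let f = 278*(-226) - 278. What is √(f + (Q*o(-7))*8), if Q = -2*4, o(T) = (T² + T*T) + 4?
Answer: I*√69634 ≈ 263.88*I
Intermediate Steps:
o(T) = 4 + 2*T² (o(T) = (T² + T²) + 4 = 2*T² + 4 = 4 + 2*T²)
f = -63106 (f = -62828 - 278 = -63106)
Q = -8
√(f + (Q*o(-7))*8) = √(-63106 - 8*(4 + 2*(-7)²)*8) = √(-63106 - 8*(4 + 2*49)*8) = √(-63106 - 8*(4 + 98)*8) = √(-63106 - 8*102*8) = √(-63106 - 816*8) = √(-63106 - 6528) = √(-69634) = I*√69634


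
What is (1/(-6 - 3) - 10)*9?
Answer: -91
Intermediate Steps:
(1/(-6 - 3) - 10)*9 = (1/(-9) - 10)*9 = (-⅑ - 10)*9 = -91/9*9 = -91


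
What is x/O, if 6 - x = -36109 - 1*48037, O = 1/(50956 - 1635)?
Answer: 4150460792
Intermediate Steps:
O = 1/49321 ≈ 2.0275e-5
x = 84152 (x = 6 - (-36109 - 1*48037) = 6 - (-36109 - 48037) = 6 - 1*(-84146) = 6 + 84146 = 84152)
x/O = 84152/(1/49321) = 84152*49321 = 4150460792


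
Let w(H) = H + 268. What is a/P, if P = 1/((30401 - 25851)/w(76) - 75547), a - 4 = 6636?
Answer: -21566402940/43 ≈ -5.0154e+8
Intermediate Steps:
w(H) = 268 + H
a = 6640 (a = 4 + 6636 = 6640)
P = -172/12991809 (P = 1/((30401 - 25851)/(268 + 76) - 75547) = 1/(4550/344 - 75547) = 1/(4550*(1/344) - 75547) = 1/(2275/172 - 75547) = 1/(-12991809/172) = -172/12991809 ≈ -1.3239e-5)
a/P = 6640/(-172/12991809) = 6640*(-12991809/172) = -21566402940/43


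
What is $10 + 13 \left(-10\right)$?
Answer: $-120$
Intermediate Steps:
$10 + 13 \left(-10\right) = 10 - 130 = -120$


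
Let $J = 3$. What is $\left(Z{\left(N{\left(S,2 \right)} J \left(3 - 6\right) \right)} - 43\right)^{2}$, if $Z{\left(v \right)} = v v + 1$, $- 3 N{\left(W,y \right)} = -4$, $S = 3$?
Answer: $10404$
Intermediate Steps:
$N{\left(W,y \right)} = \frac{4}{3}$ ($N{\left(W,y \right)} = \left(- \frac{1}{3}\right) \left(-4\right) = \frac{4}{3}$)
$Z{\left(v \right)} = 1 + v^{2}$ ($Z{\left(v \right)} = v^{2} + 1 = 1 + v^{2}$)
$\left(Z{\left(N{\left(S,2 \right)} J \left(3 - 6\right) \right)} - 43\right)^{2} = \left(\left(1 + \left(\frac{4}{3} \cdot 3 \left(3 - 6\right)\right)^{2}\right) - 43\right)^{2} = \left(\left(1 + \left(4 \left(3 - 6\right)\right)^{2}\right) - 43\right)^{2} = \left(\left(1 + \left(4 \left(-3\right)\right)^{2}\right) - 43\right)^{2} = \left(\left(1 + \left(-12\right)^{2}\right) - 43\right)^{2} = \left(\left(1 + 144\right) - 43\right)^{2} = \left(145 - 43\right)^{2} = 102^{2} = 10404$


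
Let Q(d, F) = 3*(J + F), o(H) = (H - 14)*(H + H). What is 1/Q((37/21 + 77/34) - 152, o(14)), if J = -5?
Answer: -1/15 ≈ -0.066667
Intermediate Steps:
o(H) = 2*H*(-14 + H) (o(H) = (-14 + H)*(2*H) = 2*H*(-14 + H))
Q(d, F) = -15 + 3*F (Q(d, F) = 3*(-5 + F) = -15 + 3*F)
1/Q((37/21 + 77/34) - 152, o(14)) = 1/(-15 + 3*(2*14*(-14 + 14))) = 1/(-15 + 3*(2*14*0)) = 1/(-15 + 3*0) = 1/(-15 + 0) = 1/(-15) = -1/15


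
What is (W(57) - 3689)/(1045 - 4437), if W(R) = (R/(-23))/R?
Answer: 5303/4876 ≈ 1.0876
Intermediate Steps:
W(R) = -1/23 (W(R) = (R*(-1/23))/R = (-R/23)/R = -1/23)
(W(57) - 3689)/(1045 - 4437) = (-1/23 - 3689)/(1045 - 4437) = -84848/23/(-3392) = -84848/23*(-1/3392) = 5303/4876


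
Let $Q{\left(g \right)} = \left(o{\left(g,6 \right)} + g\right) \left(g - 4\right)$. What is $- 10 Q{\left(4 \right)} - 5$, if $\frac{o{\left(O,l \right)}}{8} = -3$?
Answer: $-5$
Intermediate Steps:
$o{\left(O,l \right)} = -24$ ($o{\left(O,l \right)} = 8 \left(-3\right) = -24$)
$Q{\left(g \right)} = \left(-24 + g\right) \left(-4 + g\right)$ ($Q{\left(g \right)} = \left(-24 + g\right) \left(g - 4\right) = \left(-24 + g\right) \left(-4 + g\right)$)
$- 10 Q{\left(4 \right)} - 5 = - 10 \left(96 + 4^{2} - 112\right) - 5 = - 10 \left(96 + 16 - 112\right) - 5 = \left(-10\right) 0 - 5 = 0 - 5 = -5$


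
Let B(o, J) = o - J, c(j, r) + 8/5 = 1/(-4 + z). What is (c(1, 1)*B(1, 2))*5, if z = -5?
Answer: 77/9 ≈ 8.5556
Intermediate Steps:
c(j, r) = -77/45 (c(j, r) = -8/5 + 1/(-4 - 5) = -8/5 + 1/(-9) = -8/5 - ⅑ = -77/45)
(c(1, 1)*B(1, 2))*5 = -77*(1 - 1*2)/45*5 = -77*(1 - 2)/45*5 = -77/45*(-1)*5 = (77/45)*5 = 77/9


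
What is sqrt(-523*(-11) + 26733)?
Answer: sqrt(32486) ≈ 180.24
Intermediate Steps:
sqrt(-523*(-11) + 26733) = sqrt(5753 + 26733) = sqrt(32486)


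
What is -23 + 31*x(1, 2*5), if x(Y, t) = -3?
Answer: -116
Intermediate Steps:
-23 + 31*x(1, 2*5) = -23 + 31*(-3) = -23 - 93 = -116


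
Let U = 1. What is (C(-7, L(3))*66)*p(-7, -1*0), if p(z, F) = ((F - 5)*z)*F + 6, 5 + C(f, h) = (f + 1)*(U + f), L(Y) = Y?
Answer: 12276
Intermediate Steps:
C(f, h) = -5 + (1 + f)² (C(f, h) = -5 + (f + 1)*(1 + f) = -5 + (1 + f)*(1 + f) = -5 + (1 + f)²)
p(z, F) = 6 + F*z*(-5 + F) (p(z, F) = ((-5 + F)*z)*F + 6 = (z*(-5 + F))*F + 6 = F*z*(-5 + F) + 6 = 6 + F*z*(-5 + F))
(C(-7, L(3))*66)*p(-7, -1*0) = ((-4 + (-7)² + 2*(-7))*66)*(6 - 7*(-1*0)² - 5*(-1*0)*(-7)) = ((-4 + 49 - 14)*66)*(6 - 7*0² - 5*0*(-7)) = (31*66)*(6 - 7*0 + 0) = 2046*(6 + 0 + 0) = 2046*6 = 12276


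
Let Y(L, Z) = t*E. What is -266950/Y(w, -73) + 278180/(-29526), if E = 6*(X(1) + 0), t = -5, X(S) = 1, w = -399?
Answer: 6248905/703 ≈ 8888.9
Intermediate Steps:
E = 6 (E = 6*(1 + 0) = 6*1 = 6)
Y(L, Z) = -30 (Y(L, Z) = -5*6 = -30)
-266950/Y(w, -73) + 278180/(-29526) = -266950/(-30) + 278180/(-29526) = -266950*(-1/30) + 278180*(-1/29526) = 26695/3 - 19870/2109 = 6248905/703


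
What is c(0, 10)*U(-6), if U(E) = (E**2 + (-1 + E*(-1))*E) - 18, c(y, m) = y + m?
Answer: -120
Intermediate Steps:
c(y, m) = m + y
U(E) = -18 + E**2 + E*(-1 - E) (U(E) = (E**2 + (-1 - E)*E) - 18 = (E**2 + E*(-1 - E)) - 18 = -18 + E**2 + E*(-1 - E))
c(0, 10)*U(-6) = (10 + 0)*(-18 - 1*(-6)) = 10*(-18 + 6) = 10*(-12) = -120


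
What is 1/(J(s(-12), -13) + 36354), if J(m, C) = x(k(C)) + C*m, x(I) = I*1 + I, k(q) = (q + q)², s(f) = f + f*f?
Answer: 1/35990 ≈ 2.7785e-5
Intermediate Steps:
s(f) = f + f²
k(q) = 4*q² (k(q) = (2*q)² = 4*q²)
x(I) = 2*I (x(I) = I + I = 2*I)
J(m, C) = 8*C² + C*m (J(m, C) = 2*(4*C²) + C*m = 8*C² + C*m)
1/(J(s(-12), -13) + 36354) = 1/(-13*(-12*(1 - 12) + 8*(-13)) + 36354) = 1/(-13*(-12*(-11) - 104) + 36354) = 1/(-13*(132 - 104) + 36354) = 1/(-13*28 + 36354) = 1/(-364 + 36354) = 1/35990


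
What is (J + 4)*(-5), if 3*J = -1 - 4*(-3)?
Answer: -115/3 ≈ -38.333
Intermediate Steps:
J = 11/3 (J = (-1 - 4*(-3))/3 = (-1 + 12)/3 = (⅓)*11 = 11/3 ≈ 3.6667)
(J + 4)*(-5) = (11/3 + 4)*(-5) = (23/3)*(-5) = -115/3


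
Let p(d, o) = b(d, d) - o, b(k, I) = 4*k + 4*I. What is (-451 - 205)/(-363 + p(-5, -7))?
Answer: 164/99 ≈ 1.6566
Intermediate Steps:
b(k, I) = 4*I + 4*k
p(d, o) = -o + 8*d (p(d, o) = (4*d + 4*d) - o = 8*d - o = -o + 8*d)
(-451 - 205)/(-363 + p(-5, -7)) = (-451 - 205)/(-363 + (-1*(-7) + 8*(-5))) = -656/(-363 + (7 - 40)) = -656/(-363 - 33) = -656/(-396) = -656*(-1/396) = 164/99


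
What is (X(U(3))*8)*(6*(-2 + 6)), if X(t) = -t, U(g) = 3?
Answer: -576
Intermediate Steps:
(X(U(3))*8)*(6*(-2 + 6)) = (-1*3*8)*(6*(-2 + 6)) = (-3*8)*(6*4) = -24*24 = -576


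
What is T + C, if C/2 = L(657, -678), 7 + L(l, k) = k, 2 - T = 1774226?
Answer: -1775594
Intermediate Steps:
T = -1774224 (T = 2 - 1*1774226 = 2 - 1774226 = -1774224)
L(l, k) = -7 + k
C = -1370 (C = 2*(-7 - 678) = 2*(-685) = -1370)
T + C = -1774224 - 1370 = -1775594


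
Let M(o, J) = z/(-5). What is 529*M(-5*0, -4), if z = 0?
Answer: 0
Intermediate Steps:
M(o, J) = 0 (M(o, J) = 0/(-5) = 0*(-1/5) = 0)
529*M(-5*0, -4) = 529*0 = 0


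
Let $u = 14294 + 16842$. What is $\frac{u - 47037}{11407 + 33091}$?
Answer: $- \frac{15901}{44498} \approx -0.35734$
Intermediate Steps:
$u = 31136$
$\frac{u - 47037}{11407 + 33091} = \frac{31136 - 47037}{11407 + 33091} = - \frac{15901}{44498}$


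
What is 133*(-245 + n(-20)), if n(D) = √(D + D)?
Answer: -32585 + 266*I*√10 ≈ -32585.0 + 841.17*I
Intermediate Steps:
n(D) = √2*√D (n(D) = √(2*D) = √2*√D)
133*(-245 + n(-20)) = 133*(-245 + √2*√(-20)) = 133*(-245 + √2*(2*I*√5)) = 133*(-245 + 2*I*√10) = -32585 + 266*I*√10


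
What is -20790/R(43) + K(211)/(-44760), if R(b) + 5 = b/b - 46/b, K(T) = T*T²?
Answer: 18983110121/4878840 ≈ 3890.9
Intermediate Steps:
K(T) = T³
R(b) = -4 - 46/b (R(b) = -5 + (b/b - 46/b) = -5 + (1 - 46/b) = -4 - 46/b)
-20790/R(43) + K(211)/(-44760) = -20790/(-4 - 46/43) + 211³/(-44760) = -20790/(-4 - 46*1/43) + 9393931*(-1/44760) = -20790/(-4 - 46/43) - 9393931/44760 = -20790/(-218/43) - 9393931/44760 = -20790*(-43/218) - 9393931/44760 = 446985/109 - 9393931/44760 = 18983110121/4878840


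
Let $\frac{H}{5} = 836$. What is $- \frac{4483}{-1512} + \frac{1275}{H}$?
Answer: $\frac{1033337}{316008} \approx 3.27$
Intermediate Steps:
$H = 4180$ ($H = 5 \cdot 836 = 4180$)
$- \frac{4483}{-1512} + \frac{1275}{H} = - \frac{4483}{-1512} + \frac{1275}{4180} = \left(-4483\right) \left(- \frac{1}{1512}\right) + 1275 \cdot \frac{1}{4180} = \frac{4483}{1512} + \frac{255}{836} = \frac{1033337}{316008}$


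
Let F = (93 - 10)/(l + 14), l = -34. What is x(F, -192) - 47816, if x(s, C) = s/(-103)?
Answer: -98500877/2060 ≈ -47816.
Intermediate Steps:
F = -83/20 (F = (93 - 10)/(-34 + 14) = 83/(-20) = 83*(-1/20) = -83/20 ≈ -4.1500)
x(s, C) = -s/103 (x(s, C) = s*(-1/103) = -s/103)
x(F, -192) - 47816 = -1/103*(-83/20) - 47816 = 83/2060 - 47816 = -98500877/2060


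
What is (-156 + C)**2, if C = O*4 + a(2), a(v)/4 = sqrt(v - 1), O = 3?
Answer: 19600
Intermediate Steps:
a(v) = 4*sqrt(-1 + v) (a(v) = 4*sqrt(v - 1) = 4*sqrt(-1 + v))
C = 16 (C = 3*4 + 4*sqrt(-1 + 2) = 12 + 4*sqrt(1) = 12 + 4*1 = 12 + 4 = 16)
(-156 + C)**2 = (-156 + 16)**2 = (-140)**2 = 19600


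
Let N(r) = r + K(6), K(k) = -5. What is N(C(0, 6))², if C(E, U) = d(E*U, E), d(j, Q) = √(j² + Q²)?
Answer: 25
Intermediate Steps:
d(j, Q) = √(Q² + j²)
C(E, U) = √(E² + E²*U²) (C(E, U) = √(E² + (E*U)²) = √(E² + E²*U²))
N(r) = -5 + r (N(r) = r - 5 = -5 + r)
N(C(0, 6))² = (-5 + √(0²*(1 + 6²)))² = (-5 + √(0*(1 + 36)))² = (-5 + √(0*37))² = (-5 + √0)² = (-5 + 0)² = (-5)² = 25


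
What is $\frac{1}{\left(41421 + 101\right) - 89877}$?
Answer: $- \frac{1}{48355} \approx -2.068 \cdot 10^{-5}$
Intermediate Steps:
$\frac{1}{\left(41421 + 101\right) - 89877} = \frac{1}{41522 - 89877} = \frac{1}{-48355} = - \frac{1}{48355}$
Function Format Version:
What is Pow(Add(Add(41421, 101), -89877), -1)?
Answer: Rational(-1, 48355) ≈ -2.0680e-5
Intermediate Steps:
Pow(Add(Add(41421, 101), -89877), -1) = Pow(Add(41522, -89877), -1) = Pow(-48355, -1) = Rational(-1, 48355)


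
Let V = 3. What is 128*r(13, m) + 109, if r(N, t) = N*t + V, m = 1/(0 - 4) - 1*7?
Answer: -11571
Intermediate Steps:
m = -29/4 (m = 1/(-4) - 7 = -1/4 - 7 = -29/4 ≈ -7.2500)
r(N, t) = 3 + N*t (r(N, t) = N*t + 3 = 3 + N*t)
128*r(13, m) + 109 = 128*(3 + 13*(-29/4)) + 109 = 128*(3 - 377/4) + 109 = 128*(-365/4) + 109 = -11680 + 109 = -11571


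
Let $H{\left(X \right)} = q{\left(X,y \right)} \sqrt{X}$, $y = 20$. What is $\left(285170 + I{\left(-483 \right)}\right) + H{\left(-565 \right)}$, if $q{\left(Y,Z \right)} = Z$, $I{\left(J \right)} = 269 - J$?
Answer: $285922 + 20 i \sqrt{565} \approx 2.8592 \cdot 10^{5} + 475.39 i$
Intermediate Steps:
$H{\left(X \right)} = 20 \sqrt{X}$
$\left(285170 + I{\left(-483 \right)}\right) + H{\left(-565 \right)} = \left(285170 + \left(269 - -483\right)\right) + 20 \sqrt{-565} = \left(285170 + \left(269 + 483\right)\right) + 20 i \sqrt{565} = \left(285170 + 752\right) + 20 i \sqrt{565} = 285922 + 20 i \sqrt{565}$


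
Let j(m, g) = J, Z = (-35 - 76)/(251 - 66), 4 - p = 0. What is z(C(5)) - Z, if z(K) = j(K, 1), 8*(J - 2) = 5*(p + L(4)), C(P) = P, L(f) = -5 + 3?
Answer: 77/20 ≈ 3.8500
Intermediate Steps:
L(f) = -2
p = 4 (p = 4 - 1*0 = 4 + 0 = 4)
Z = -⅗ (Z = -111/185 = -111*1/185 = -⅗ ≈ -0.60000)
J = 13/4 (J = 2 + (5*(4 - 2))/8 = 2 + (5*2)/8 = 2 + (⅛)*10 = 2 + 5/4 = 13/4 ≈ 3.2500)
j(m, g) = 13/4
z(K) = 13/4
z(C(5)) - Z = 13/4 - 1*(-⅗) = 13/4 + ⅗ = 77/20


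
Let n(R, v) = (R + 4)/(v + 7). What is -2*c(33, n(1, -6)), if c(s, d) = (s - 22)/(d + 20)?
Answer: -22/25 ≈ -0.88000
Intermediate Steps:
n(R, v) = (4 + R)/(7 + v)
c(s, d) = (-22 + s)/(20 + d)
-2*c(33, n(1, -6)) = -2*(-22 + 33)/(20 + (4 + 1)/(7 - 6)) = -2*11/(20 + 5/1) = -2*11/(20 + 1*5) = -2*11/(20 + 5) = -2*11/25 = -22/25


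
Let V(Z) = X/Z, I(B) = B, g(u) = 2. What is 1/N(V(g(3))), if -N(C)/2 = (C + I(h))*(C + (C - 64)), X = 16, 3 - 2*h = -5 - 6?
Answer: 1/1440 ≈ 0.00069444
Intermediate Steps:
h = 7 (h = 3/2 - (-5 - 6)/2 = 3/2 - ½*(-11) = 3/2 + 11/2 = 7)
V(Z) = 16/Z
N(C) = -2*(-64 + 2*C)*(7 + C) (N(C) = -2*(C + 7)*(C + (C - 64)) = -2*(7 + C)*(C + (-64 + C)) = -2*(7 + C)*(-64 + 2*C) = -2*(-64 + 2*C)*(7 + C))
1/N(V(g(3))) = 1/(896 - 4*(16/2)² + 100*(16/2)) = 1/(896 - 4*(16*(½))² + 100*(16*(½))) = 1/(896 - 4*8² + 100*8) = 1/(896 - 4*64 + 800) = 1/(896 - 256 + 800) = 1/1440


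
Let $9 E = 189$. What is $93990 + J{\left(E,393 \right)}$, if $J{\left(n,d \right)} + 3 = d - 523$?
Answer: $93857$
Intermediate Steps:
$E = 21$ ($E = \frac{1}{9} \cdot 189 = 21$)
$J{\left(n,d \right)} = -526 + d$ ($J{\left(n,d \right)} = -3 + \left(d - 523\right) = -3 + \left(-523 + d\right) = -526 + d$)
$93990 + J{\left(E,393 \right)} = 93990 + \left(-526 + 393\right) = 93990 - 133 = 93857$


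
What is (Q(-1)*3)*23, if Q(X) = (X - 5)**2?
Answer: 2484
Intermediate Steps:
Q(X) = (-5 + X)**2
(Q(-1)*3)*23 = ((-5 - 1)**2*3)*23 = ((-6)**2*3)*23 = (36*3)*23 = 108*23 = 2484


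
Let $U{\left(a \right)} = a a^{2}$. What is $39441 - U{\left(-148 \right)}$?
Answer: $3281233$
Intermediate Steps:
$U{\left(a \right)} = a^{3}$
$39441 - U{\left(-148 \right)} = 39441 - \left(-148\right)^{3} = 39441 - -3241792 = 39441 + 3241792 = 3281233$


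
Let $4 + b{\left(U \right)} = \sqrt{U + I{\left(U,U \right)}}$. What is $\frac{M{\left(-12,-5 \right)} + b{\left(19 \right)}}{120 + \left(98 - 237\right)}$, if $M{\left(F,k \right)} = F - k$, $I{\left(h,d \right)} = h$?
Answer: $\frac{11}{19} - \frac{\sqrt{38}}{19} \approx 0.2545$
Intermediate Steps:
$b{\left(U \right)} = -4 + \sqrt{2} \sqrt{U}$ ($b{\left(U \right)} = -4 + \sqrt{U + U} = -4 + \sqrt{2 U} = -4 + \sqrt{2} \sqrt{U}$)
$\frac{M{\left(-12,-5 \right)} + b{\left(19 \right)}}{120 + \left(98 - 237\right)} = \frac{\left(-12 - -5\right) - \left(4 - \sqrt{2} \sqrt{19}\right)}{120 + \left(98 - 237\right)} = \frac{\left(-12 + 5\right) - \left(4 - \sqrt{38}\right)}{120 - 139} = \frac{-7 - \left(4 - \sqrt{38}\right)}{-19} = \left(-11 + \sqrt{38}\right) \left(- \frac{1}{19}\right) = \frac{11}{19} - \frac{\sqrt{38}}{19}$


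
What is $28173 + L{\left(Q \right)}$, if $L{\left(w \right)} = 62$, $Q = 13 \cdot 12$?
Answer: $28235$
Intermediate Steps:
$Q = 156$
$28173 + L{\left(Q \right)} = 28173 + 62 = 28235$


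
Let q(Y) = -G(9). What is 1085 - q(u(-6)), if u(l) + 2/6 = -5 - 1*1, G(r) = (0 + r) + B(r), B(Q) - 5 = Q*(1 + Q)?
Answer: 1189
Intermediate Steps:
B(Q) = 5 + Q*(1 + Q)
G(r) = 5 + r² + 2*r (G(r) = (0 + r) + (5 + r + r²) = r + (5 + r + r²) = 5 + r² + 2*r)
u(l) = -19/3 (u(l) = -⅓ + (-5 - 1*1) = -⅓ + (-5 - 1) = -⅓ - 6 = -19/3)
q(Y) = -104 (q(Y) = -(5 + 9² + 2*9) = -(5 + 81 + 18) = -1*104 = -104)
1085 - q(u(-6)) = 1085 - 1*(-104) = 1085 + 104 = 1189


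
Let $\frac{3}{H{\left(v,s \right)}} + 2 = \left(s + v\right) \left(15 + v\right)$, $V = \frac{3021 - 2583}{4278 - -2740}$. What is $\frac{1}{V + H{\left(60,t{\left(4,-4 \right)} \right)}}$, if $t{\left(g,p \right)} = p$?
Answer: $\frac{14730782}{929889} \approx 15.841$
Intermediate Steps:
$V = \frac{219}{3509}$ ($V = \frac{438}{4278 + 2740} = \frac{438}{7018} = 438 \cdot \frac{1}{7018} = \frac{219}{3509} \approx 0.062411$)
$H{\left(v,s \right)} = \frac{3}{-2 + \left(15 + v\right) \left(s + v\right)}$ ($H{\left(v,s \right)} = \frac{3}{-2 + \left(s + v\right) \left(15 + v\right)} = \frac{3}{-2 + \left(15 + v\right) \left(s + v\right)}$)
$\frac{1}{V + H{\left(60,t{\left(4,-4 \right)} \right)}} = \frac{1}{\frac{219}{3509} + \frac{3}{-2 + 60^{2} + 15 \left(-4\right) + 15 \cdot 60 - 240}} = \frac{1}{\frac{219}{3509} + \frac{3}{-2 + 3600 - 60 + 900 - 240}} = \frac{1}{\frac{219}{3509} + \frac{3}{4198}} = \frac{1}{\frac{929889}{14730782}} = \frac{14730782}{929889}$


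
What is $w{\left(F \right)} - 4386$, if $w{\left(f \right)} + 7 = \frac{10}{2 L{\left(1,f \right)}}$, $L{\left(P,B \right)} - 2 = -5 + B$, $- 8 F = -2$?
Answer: $- \frac{48343}{11} \approx -4394.8$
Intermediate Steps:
$F = \frac{1}{4}$ ($F = \left(- \frac{1}{8}\right) \left(-2\right) = \frac{1}{4} \approx 0.25$)
$L{\left(P,B \right)} = -3 + B$ ($L{\left(P,B \right)} = 2 + \left(-5 + B\right) = -3 + B$)
$w{\left(f \right)} = -7 + \frac{10}{-6 + 2 f}$ ($w{\left(f \right)} = -7 + \frac{10}{2 \left(-3 + f\right)} = -7 + \frac{10}{-6 + 2 f}$)
$w{\left(F \right)} - 4386 = \frac{26 - \frac{7}{4}}{-3 + \frac{1}{4}} - 4386 = \frac{26 - \frac{7}{4}}{- \frac{11}{4}} - 4386 = \left(- \frac{4}{11}\right) \frac{97}{4} - 4386 = - \frac{97}{11} - 4386 = - \frac{48343}{11}$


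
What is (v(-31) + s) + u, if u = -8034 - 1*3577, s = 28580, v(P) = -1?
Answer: 16968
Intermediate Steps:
u = -11611 (u = -8034 - 3577 = -11611)
(v(-31) + s) + u = (-1 + 28580) - 11611 = 28579 - 11611 = 16968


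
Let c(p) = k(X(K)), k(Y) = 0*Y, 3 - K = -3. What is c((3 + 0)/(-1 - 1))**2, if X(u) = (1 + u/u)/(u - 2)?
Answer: 0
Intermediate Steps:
K = 6 (K = 3 - 1*(-3) = 3 + 3 = 6)
X(u) = 2/(-2 + u) (X(u) = (1 + 1)/(-2 + u) = 2/(-2 + u))
k(Y) = 0
c(p) = 0
c((3 + 0)/(-1 - 1))**2 = 0**2 = 0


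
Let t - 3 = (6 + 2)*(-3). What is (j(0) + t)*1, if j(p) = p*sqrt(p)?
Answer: -21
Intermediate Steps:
j(p) = p**(3/2)
t = -21 (t = 3 + (6 + 2)*(-3) = 3 + 8*(-3) = 3 - 24 = -21)
(j(0) + t)*1 = (0**(3/2) - 21)*1 = (0 - 21)*1 = -21*1 = -21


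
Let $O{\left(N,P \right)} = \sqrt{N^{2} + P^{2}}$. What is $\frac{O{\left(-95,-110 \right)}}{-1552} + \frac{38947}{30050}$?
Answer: $\frac{38947}{30050} - \frac{65 \sqrt{5}}{1552} \approx 1.2024$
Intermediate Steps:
$\frac{O{\left(-95,-110 \right)}}{-1552} + \frac{38947}{30050} = \frac{\sqrt{\left(-95\right)^{2} + \left(-110\right)^{2}}}{-1552} + \frac{38947}{30050} = \sqrt{9025 + 12100} \left(- \frac{1}{1552}\right) + 38947 \cdot \frac{1}{30050} = \sqrt{21125} \left(- \frac{1}{1552}\right) + \frac{38947}{30050} = 65 \sqrt{5} \left(- \frac{1}{1552}\right) + \frac{38947}{30050} = - \frac{65 \sqrt{5}}{1552} + \frac{38947}{30050} = \frac{38947}{30050} - \frac{65 \sqrt{5}}{1552}$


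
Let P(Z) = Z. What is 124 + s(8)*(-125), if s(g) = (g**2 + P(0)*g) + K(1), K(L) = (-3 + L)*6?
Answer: -6376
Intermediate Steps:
K(L) = -18 + 6*L
s(g) = -12 + g**2 (s(g) = (g**2 + 0*g) + (-18 + 6*1) = (g**2 + 0) + (-18 + 6) = g**2 - 12 = -12 + g**2)
124 + s(8)*(-125) = 124 + (-12 + 8**2)*(-125) = 124 + (-12 + 64)*(-125) = 124 + 52*(-125) = 124 - 6500 = -6376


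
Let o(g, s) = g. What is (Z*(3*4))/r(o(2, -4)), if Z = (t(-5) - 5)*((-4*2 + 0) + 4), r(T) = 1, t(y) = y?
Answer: 480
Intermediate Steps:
Z = 40 (Z = (-5 - 5)*((-4*2 + 0) + 4) = -10*((-8 + 0) + 4) = -10*(-8 + 4) = -10*(-4) = 40)
(Z*(3*4))/r(o(2, -4)) = (40*(3*4))/1 = (40*12)*1 = 480*1 = 480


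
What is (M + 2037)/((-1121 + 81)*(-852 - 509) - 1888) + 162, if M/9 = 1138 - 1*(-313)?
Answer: 9542105/58898 ≈ 162.01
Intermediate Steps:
M = 13059 (M = 9*(1138 - 1*(-313)) = 9*(1138 + 313) = 9*1451 = 13059)
(M + 2037)/((-1121 + 81)*(-852 - 509) - 1888) + 162 = (13059 + 2037)/((-1121 + 81)*(-852 - 509) - 1888) + 162 = 15096/(-1040*(-1361) - 1888) + 162 = 15096/(1415440 - 1888) + 162 = 15096/1413552 + 162 = 15096*(1/1413552) + 162 = 629/58898 + 162 = 9542105/58898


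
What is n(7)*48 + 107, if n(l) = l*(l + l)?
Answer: 4811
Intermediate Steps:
n(l) = 2*l² (n(l) = l*(2*l) = 2*l²)
n(7)*48 + 107 = (2*7²)*48 + 107 = (2*49)*48 + 107 = 98*48 + 107 = 4704 + 107 = 4811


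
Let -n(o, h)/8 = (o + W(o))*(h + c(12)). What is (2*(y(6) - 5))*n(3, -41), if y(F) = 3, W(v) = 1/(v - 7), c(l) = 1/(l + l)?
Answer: -10813/3 ≈ -3604.3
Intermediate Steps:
c(l) = 1/(2*l)
W(v) = 1/(-7 + v)
n(o, h) = -8*(1/24 + h)*(o + 1/(-7 + o)) (n(o, h) = -8*(o + 1/(-7 + o))*(h + (½)/12) = -8*(o + 1/(-7 + o))*(h + (½)*(1/12)) = -8*(o + 1/(-7 + o))*(h + 1/24) = -8*(o + 1/(-7 + o))*(1/24 + h) = -8*(1/24 + h)*(o + 1/(-7 + o)))
(2*(y(6) - 5))*n(3, -41) = (2*(3 - 5))*((-1 - 1*3² - 24*(-41) + 7*3 - 24*(-41)*3² + 168*(-41)*3)/(3*(-7 + 3))) = (2*(-2))*((⅓)*(-1 - 1*9 + 984 + 21 - 24*(-41)*9 - 20664)/(-4)) = -4*(-1)*(-1 - 9 + 984 + 21 + 8856 - 20664)/(3*4) = -4*(-1)*(-10813)/(3*4) = -4*10813/12 = -10813/3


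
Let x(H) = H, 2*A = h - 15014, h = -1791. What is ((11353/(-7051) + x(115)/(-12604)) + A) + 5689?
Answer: -10491079597/3863948 ≈ -2715.1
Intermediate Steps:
A = -16805/2 (A = (-1791 - 15014)/2 = (½)*(-16805) = -16805/2 ≈ -8402.5)
((11353/(-7051) + x(115)/(-12604)) + A) + 5689 = ((11353/(-7051) + 115/(-12604)) - 16805/2) + 5689 = ((11353*(-1/7051) + 115*(-1/12604)) - 16805/2) + 5689 = ((-11353/7051 - 5/548) - 16805/2) + 5689 = (-6256699/3863948 - 16805/2) + 5689 = -32473079769/3863948 + 5689 = -10491079597/3863948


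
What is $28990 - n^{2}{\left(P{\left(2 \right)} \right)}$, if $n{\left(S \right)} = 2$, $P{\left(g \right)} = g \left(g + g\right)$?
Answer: $28986$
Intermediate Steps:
$P{\left(g \right)} = 2 g^{2}$ ($P{\left(g \right)} = g 2 g = 2 g^{2}$)
$28990 - n^{2}{\left(P{\left(2 \right)} \right)} = 28990 - 2^{2} = 28990 - 4 = 28986$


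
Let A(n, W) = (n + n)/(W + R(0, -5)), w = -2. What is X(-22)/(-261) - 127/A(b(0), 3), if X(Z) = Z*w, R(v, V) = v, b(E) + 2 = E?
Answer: 99265/1044 ≈ 95.081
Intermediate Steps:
b(E) = -2 + E
X(Z) = -2*Z (X(Z) = Z*(-2) = -2*Z)
A(n, W) = 2*n/W (A(n, W) = (n + n)/(W + 0) = (2*n)/W = 2*n/W)
X(-22)/(-261) - 127/A(b(0), 3) = -2*(-22)/(-261) - 127*3/(2*(-2 + 0)) = 44*(-1/261) - 127/(2*(-2)*(⅓)) = -44/261 - 127/(-4/3) = -44/261 - 127*(-¾) = -44/261 + 381/4 = 99265/1044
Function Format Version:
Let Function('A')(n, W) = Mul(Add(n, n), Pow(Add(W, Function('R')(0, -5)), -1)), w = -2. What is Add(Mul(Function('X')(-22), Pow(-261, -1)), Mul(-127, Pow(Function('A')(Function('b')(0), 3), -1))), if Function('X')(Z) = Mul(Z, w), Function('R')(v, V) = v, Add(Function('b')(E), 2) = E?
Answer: Rational(99265, 1044) ≈ 95.081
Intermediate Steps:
Function('b')(E) = Add(-2, E)
Function('X')(Z) = Mul(-2, Z) (Function('X')(Z) = Mul(Z, -2) = Mul(-2, Z))
Function('A')(n, W) = Mul(2, n, Pow(W, -1)) (Function('A')(n, W) = Mul(Add(n, n), Pow(Add(W, 0), -1)) = Mul(Mul(2, n), Pow(W, -1)) = Mul(2, n, Pow(W, -1)))
Add(Mul(Function('X')(-22), Pow(-261, -1)), Mul(-127, Pow(Function('A')(Function('b')(0), 3), -1))) = Add(Mul(Mul(-2, -22), Pow(-261, -1)), Mul(-127, Pow(Mul(2, Add(-2, 0), Pow(3, -1)), -1))) = Add(Mul(44, Rational(-1, 261)), Mul(-127, Pow(Mul(2, -2, Rational(1, 3)), -1))) = Add(Rational(-44, 261), Mul(-127, Pow(Rational(-4, 3), -1))) = Add(Rational(-44, 261), Mul(-127, Rational(-3, 4))) = Add(Rational(-44, 261), Rational(381, 4)) = Rational(99265, 1044)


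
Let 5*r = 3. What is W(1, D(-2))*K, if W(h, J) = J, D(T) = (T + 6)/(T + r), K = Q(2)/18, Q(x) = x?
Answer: -20/63 ≈ -0.31746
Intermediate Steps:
K = 1/9 (K = 2/18 = 2*(1/18) = 1/9 ≈ 0.11111)
r = 3/5 (r = (1/5)*3 = 3/5 ≈ 0.60000)
D(T) = (6 + T)/(3/5 + T) (D(T) = (T + 6)/(T + 3/5) = (6 + T)/(3/5 + T))
W(1, D(-2))*K = (5*(6 - 2)/(3 + 5*(-2)))*(1/9) = (5*4/(3 - 10))*(1/9) = (5*4/(-7))*(1/9) = (5*(-1/7)*4)*(1/9) = -20/7*1/9 = -20/63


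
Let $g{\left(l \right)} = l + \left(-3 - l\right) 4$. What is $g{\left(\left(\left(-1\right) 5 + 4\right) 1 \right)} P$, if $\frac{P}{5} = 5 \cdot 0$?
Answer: $0$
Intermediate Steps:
$P = 0$ ($P = 5 \cdot 5 \cdot 0 = 5 \cdot 0 = 0$)
$g{\left(l \right)} = -12 - 3 l$ ($g{\left(l \right)} = l - \left(12 + 4 l\right) = -12 - 3 l$)
$g{\left(\left(\left(-1\right) 5 + 4\right) 1 \right)} P = \left(-12 - 3 \left(\left(-1\right) 5 + 4\right) 1\right) 0 = \left(-12 - 3 \left(-5 + 4\right) 1\right) 0 = \left(-12 - 3 \left(\left(-1\right) 1\right)\right) 0 = \left(-12 - -3\right) 0 = \left(-12 + 3\right) 0 = \left(-9\right) 0 = 0$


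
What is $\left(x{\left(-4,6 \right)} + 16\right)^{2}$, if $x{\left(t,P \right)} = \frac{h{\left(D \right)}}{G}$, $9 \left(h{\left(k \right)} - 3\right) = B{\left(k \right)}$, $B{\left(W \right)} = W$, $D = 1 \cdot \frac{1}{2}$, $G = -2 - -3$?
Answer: $\frac{117649}{324} \approx 363.11$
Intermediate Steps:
$G = 1$ ($G = -2 + 3 = 1$)
$D = \frac{1}{2}$ ($D = 1 \cdot \frac{1}{2} = \frac{1}{2} \approx 0.5$)
$h{\left(k \right)} = 3 + \frac{k}{9}$
$x{\left(t,P \right)} = \frac{55}{18}$ ($x{\left(t,P \right)} = \frac{3 + \frac{1}{9} \cdot \frac{1}{2}}{1} = \left(3 + \frac{1}{18}\right) 1 = \frac{55}{18} \cdot 1 = \frac{55}{18}$)
$\left(x{\left(-4,6 \right)} + 16\right)^{2} = \left(\frac{55}{18} + 16\right)^{2} = \left(\frac{343}{18}\right)^{2} = \frac{117649}{324}$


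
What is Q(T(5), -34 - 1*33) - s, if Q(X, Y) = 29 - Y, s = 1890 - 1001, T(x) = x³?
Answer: -793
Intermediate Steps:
s = 889
Q(T(5), -34 - 1*33) - s = (29 - (-34 - 1*33)) - 1*889 = (29 - (-34 - 33)) - 889 = (29 - 1*(-67)) - 889 = (29 + 67) - 889 = 96 - 889 = -793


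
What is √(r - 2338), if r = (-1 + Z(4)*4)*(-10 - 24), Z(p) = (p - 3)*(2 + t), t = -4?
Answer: 4*I*√127 ≈ 45.078*I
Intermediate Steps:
Z(p) = 6 - 2*p (Z(p) = (p - 3)*(2 - 4) = (-3 + p)*(-2) = 6 - 2*p)
r = 306 (r = (-1 + (6 - 2*4)*4)*(-10 - 24) = (-1 + (6 - 8)*4)*(-34) = (-1 - 2*4)*(-34) = (-1 - 8)*(-34) = -9*(-34) = 306)
√(r - 2338) = √(306 - 2338) = √(-2032) = 4*I*√127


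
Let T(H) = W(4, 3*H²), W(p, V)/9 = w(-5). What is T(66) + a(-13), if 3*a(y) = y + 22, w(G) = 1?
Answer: 12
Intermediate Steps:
a(y) = 22/3 + y/3 (a(y) = (y + 22)/3 = (22 + y)/3 = 22/3 + y/3)
W(p, V) = 9 (W(p, V) = 9*1 = 9)
T(H) = 9
T(66) + a(-13) = 9 + (22/3 + (⅓)*(-13)) = 9 + (22/3 - 13/3) = 9 + 3 = 12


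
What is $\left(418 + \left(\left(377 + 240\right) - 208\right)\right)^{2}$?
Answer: $683929$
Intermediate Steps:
$\left(418 + \left(\left(377 + 240\right) - 208\right)\right)^{2} = \left(418 + \left(617 - 208\right)\right)^{2} = \left(418 + 409\right)^{2} = 827^{2} = 683929$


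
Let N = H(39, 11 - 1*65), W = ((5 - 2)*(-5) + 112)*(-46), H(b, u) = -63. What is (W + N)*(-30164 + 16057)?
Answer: 63834175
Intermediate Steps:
W = -4462 (W = (3*(-5) + 112)*(-46) = (-15 + 112)*(-46) = 97*(-46) = -4462)
N = -63
(W + N)*(-30164 + 16057) = (-4462 - 63)*(-30164 + 16057) = -4525*(-14107) = 63834175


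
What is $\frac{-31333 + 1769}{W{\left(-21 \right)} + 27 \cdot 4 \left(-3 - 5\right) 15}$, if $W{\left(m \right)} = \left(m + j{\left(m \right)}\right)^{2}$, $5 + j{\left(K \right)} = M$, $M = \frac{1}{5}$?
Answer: $\frac{739100}{307359} \approx 2.4047$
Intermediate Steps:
$M = \frac{1}{5} \approx 0.2$
$j{\left(K \right)} = - \frac{24}{5}$ ($j{\left(K \right)} = -5 + \frac{1}{5} = - \frac{24}{5}$)
$W{\left(m \right)} = \left(- \frac{24}{5} + m\right)^{2}$ ($W{\left(m \right)} = \left(m - \frac{24}{5}\right)^{2} = \left(- \frac{24}{5} + m\right)^{2}$)
$\frac{-31333 + 1769}{W{\left(-21 \right)} + 27 \cdot 4 \left(-3 - 5\right) 15} = \frac{-31333 + 1769}{\frac{\left(-24 + 5 \left(-21\right)\right)^{2}}{25} + 27 \cdot 4 \left(-3 - 5\right) 15} = - \frac{29564}{\frac{\left(-24 - 105\right)^{2}}{25} + 27 \cdot 4 \left(-8\right) 15} = - \frac{29564}{\frac{\left(-129\right)^{2}}{25} + 27 \left(-32\right) 15} = - \frac{29564}{\frac{1}{25} \cdot 16641 - 12960} = - \frac{29564}{\frac{16641}{25} - 12960} = - \frac{29564}{- \frac{307359}{25}} = \left(-29564\right) \left(- \frac{25}{307359}\right) = \frac{739100}{307359}$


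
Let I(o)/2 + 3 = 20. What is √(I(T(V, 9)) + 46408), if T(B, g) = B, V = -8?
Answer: √46442 ≈ 215.50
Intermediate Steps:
I(o) = 34 (I(o) = -6 + 2*20 = -6 + 40 = 34)
√(I(T(V, 9)) + 46408) = √(34 + 46408) = √46442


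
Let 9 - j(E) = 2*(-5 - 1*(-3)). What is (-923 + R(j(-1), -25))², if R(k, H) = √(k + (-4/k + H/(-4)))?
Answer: (23998 - √12805)²/676 ≈ 8.4391e+5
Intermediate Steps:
j(E) = 13 (j(E) = 9 - 2*(-5 - 1*(-3)) = 9 - 2*(-5 + 3) = 9 - 2*(-2) = 9 - 1*(-4) = 9 + 4 = 13)
R(k, H) = √(k - 4/k - H/4) (R(k, H) = √(k + (-4/k + H*(-¼))) = √(k + (-4/k - H/4)) = √(k - 4/k - H/4))
(-923 + R(j(-1), -25))² = (-923 + √(-1*(-25) - 16/13 + 4*13)/2)² = (-923 + √(25 - 16*1/13 + 52)/2)² = (-923 + √(25 - 16/13 + 52)/2)² = (-923 + √(985/13)/2)² = (-923 + (√12805/13)/2)² = (-923 + √12805/26)²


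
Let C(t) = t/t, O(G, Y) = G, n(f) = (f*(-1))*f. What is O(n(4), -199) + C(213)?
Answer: -15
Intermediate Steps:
n(f) = -f² (n(f) = (-f)*f = -f²)
C(t) = 1
O(n(4), -199) + C(213) = -1*4² + 1 = -1*16 + 1 = -16 + 1 = -15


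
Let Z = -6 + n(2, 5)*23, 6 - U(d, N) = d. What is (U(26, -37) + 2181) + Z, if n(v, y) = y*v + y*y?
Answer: 2960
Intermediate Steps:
n(v, y) = y**2 + v*y (n(v, y) = v*y + y**2 = y**2 + v*y)
U(d, N) = 6 - d
Z = 799 (Z = -6 + (5*(2 + 5))*23 = -6 + (5*7)*23 = -6 + 35*23 = -6 + 805 = 799)
(U(26, -37) + 2181) + Z = ((6 - 1*26) + 2181) + 799 = ((6 - 26) + 2181) + 799 = (-20 + 2181) + 799 = 2161 + 799 = 2960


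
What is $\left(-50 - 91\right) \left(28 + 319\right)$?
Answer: $-48927$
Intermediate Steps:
$\left(-50 - 91\right) \left(28 + 319\right) = \left(-50 + \left(-210 + 119\right)\right) 347 = \left(-50 - 91\right) 347 = \left(-141\right) 347 = -48927$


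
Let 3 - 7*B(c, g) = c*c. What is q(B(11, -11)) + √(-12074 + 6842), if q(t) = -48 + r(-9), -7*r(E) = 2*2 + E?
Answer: -331/7 + 4*I*√327 ≈ -47.286 + 72.333*I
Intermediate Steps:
B(c, g) = 3/7 - c²/7 (B(c, g) = 3/7 - c*c/7 = 3/7 - c²/7)
r(E) = -4/7 - E/7 (r(E) = -(2*2 + E)/7 = -(4 + E)/7 = -4/7 - E/7)
q(t) = -331/7 (q(t) = -48 + (-4/7 - ⅐*(-9)) = -48 + (-4/7 + 9/7) = -48 + 5/7 = -331/7)
q(B(11, -11)) + √(-12074 + 6842) = -331/7 + √(-12074 + 6842) = -331/7 + √(-5232) = -331/7 + 4*I*√327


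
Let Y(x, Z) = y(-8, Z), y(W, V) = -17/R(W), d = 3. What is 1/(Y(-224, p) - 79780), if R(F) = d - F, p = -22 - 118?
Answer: -11/877597 ≈ -1.2534e-5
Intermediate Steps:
p = -140
R(F) = 3 - F
y(W, V) = -17/(3 - W)
Y(x, Z) = -17/11 (Y(x, Z) = 17/(-3 - 8) = 17/(-11) = 17*(-1/11) = -17/11)
1/(Y(-224, p) - 79780) = 1/(-17/11 - 79780) = 1/(-877597/11) = -11/877597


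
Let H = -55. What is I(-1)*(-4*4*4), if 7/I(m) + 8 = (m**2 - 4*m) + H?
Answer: 224/29 ≈ 7.7241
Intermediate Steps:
I(m) = 7/(-63 + m**2 - 4*m) (I(m) = 7/(-8 + ((m**2 - 4*m) - 55)) = 7/(-8 + (-55 + m**2 - 4*m)) = 7/(-63 + m**2 - 4*m))
I(-1)*(-4*4*4) = (7/(-63 + (-1)**2 - 4*(-1)))*(-4*4*4) = (7/(-63 + 1 + 4))*(-16*4) = (7/(-58))*(-64) = (7*(-1/58))*(-64) = -7/58*(-64) = 224/29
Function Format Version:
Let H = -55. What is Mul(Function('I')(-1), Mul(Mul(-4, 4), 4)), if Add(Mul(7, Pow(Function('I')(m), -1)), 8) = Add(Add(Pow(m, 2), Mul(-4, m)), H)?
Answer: Rational(224, 29) ≈ 7.7241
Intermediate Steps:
Function('I')(m) = Mul(7, Pow(Add(-63, Pow(m, 2), Mul(-4, m)), -1)) (Function('I')(m) = Mul(7, Pow(Add(-8, Add(Add(Pow(m, 2), Mul(-4, m)), -55)), -1)) = Mul(7, Pow(Add(-8, Add(-55, Pow(m, 2), Mul(-4, m))), -1)) = Mul(7, Pow(Add(-63, Pow(m, 2), Mul(-4, m)), -1)))
Mul(Function('I')(-1), Mul(Mul(-4, 4), 4)) = Mul(Mul(7, Pow(Add(-63, Pow(-1, 2), Mul(-4, -1)), -1)), Mul(Mul(-4, 4), 4)) = Mul(Mul(7, Pow(Add(-63, 1, 4), -1)), Mul(-16, 4)) = Mul(Mul(7, Pow(-58, -1)), -64) = Mul(Mul(7, Rational(-1, 58)), -64) = Mul(Rational(-7, 58), -64) = Rational(224, 29)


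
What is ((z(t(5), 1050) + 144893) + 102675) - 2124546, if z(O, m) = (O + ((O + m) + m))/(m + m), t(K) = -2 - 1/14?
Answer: -27591561929/14700 ≈ -1.8770e+6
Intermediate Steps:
t(K) = -29/14 (t(K) = -2 - 1*1/14 = -2 - 1/14 = -29/14)
z(O, m) = (2*O + 2*m)/(2*m) (z(O, m) = (O + (O + 2*m))/((2*m)) = (2*O + 2*m)*(1/(2*m)) = (2*O + 2*m)/(2*m))
((z(t(5), 1050) + 144893) + 102675) - 2124546 = (((-29/14 + 1050)/1050 + 144893) + 102675) - 2124546 = (((1/1050)*(14671/14) + 144893) + 102675) - 2124546 = ((14671/14700 + 144893) + 102675) - 2124546 = (2129941771/14700 + 102675) - 2124546 = 3639264271/14700 - 2124546 = -27591561929/14700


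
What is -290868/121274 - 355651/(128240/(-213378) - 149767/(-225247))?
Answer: -47113774900539424173/8465221896841 ≈ -5.5656e+6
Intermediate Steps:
-290868/121274 - 355651/(128240/(-213378) - 149767/(-225247)) = -290868*1/121274 - 355651/(128240*(-1/213378) - 149767*(-1/225247)) = -145434/60637 - 355651/(-64120/106689 + 149767/225247) = -145434/60637 - 355651/139604893/2184670653 = -145434/60637 - 355651*2184670653/139604893 = -145434/60637 - 776980302410103/139604893 = -47113774900539424173/8465221896841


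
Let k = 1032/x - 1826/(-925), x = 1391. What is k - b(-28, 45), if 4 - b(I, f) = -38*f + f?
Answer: -2143966009/1286675 ≈ -1666.3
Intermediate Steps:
b(I, f) = 4 + 37*f (b(I, f) = 4 - (-38*f + f) = 4 - (-37)*f = 4 + 37*f)
k = 3494566/1286675 (k = 1032/1391 - 1826/(-925) = 1032*(1/1391) - 1826*(-1/925) = 1032/1391 + 1826/925 = 3494566/1286675 ≈ 2.7160)
k - b(-28, 45) = 3494566/1286675 - (4 + 37*45) = 3494566/1286675 - (4 + 1665) = 3494566/1286675 - 1*1669 = 3494566/1286675 - 1669 = -2143966009/1286675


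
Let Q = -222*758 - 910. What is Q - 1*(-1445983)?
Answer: 1276797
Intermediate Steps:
Q = -169186 (Q = -168276 - 910 = -169186)
Q - 1*(-1445983) = -169186 - 1*(-1445983) = -169186 + 1445983 = 1276797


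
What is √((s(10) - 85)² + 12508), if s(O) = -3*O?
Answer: √25733 ≈ 160.42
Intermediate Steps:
√((s(10) - 85)² + 12508) = √((-3*10 - 85)² + 12508) = √((-30 - 85)² + 12508) = √((-115)² + 12508) = √(13225 + 12508) = √25733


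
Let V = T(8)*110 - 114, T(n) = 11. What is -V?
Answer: -1096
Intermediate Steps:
V = 1096 (V = 11*110 - 114 = 1210 - 114 = 1096)
-V = -1*1096 = -1096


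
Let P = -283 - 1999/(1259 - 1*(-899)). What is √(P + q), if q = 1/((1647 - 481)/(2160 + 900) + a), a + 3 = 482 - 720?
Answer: I*√1060402441843541654/61112402 ≈ 16.85*I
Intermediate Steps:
a = -241 (a = -3 + (482 - 720) = -3 - 238 = -241)
P = -612713/2158 (P = -283 - 1999/(1259 + 899) = -283 - 1999/2158 = -612713/2158 ≈ -283.93)
q = -1530/368147 (q = 1/((1647 - 481)/(2160 + 900) - 241) = 1/(1166/3060 - 241) = 1/(1166*(1/3060) - 241) = 1/(583/1530 - 241) = 1/(-368147/1530) = -1530/368147 ≈ -0.0041559)
√(P + q) = √(-612713/2158 - 1530/368147) = √(-17351673427/61112402) = I*√1060402441843541654/61112402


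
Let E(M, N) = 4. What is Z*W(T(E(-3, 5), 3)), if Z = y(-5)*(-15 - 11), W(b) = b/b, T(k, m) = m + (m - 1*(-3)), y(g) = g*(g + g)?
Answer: -1300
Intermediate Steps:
y(g) = 2*g² (y(g) = g*(2*g) = 2*g²)
T(k, m) = 3 + 2*m (T(k, m) = m + (m + 3) = m + (3 + m) = 3 + 2*m)
W(b) = 1
Z = -1300 (Z = (2*(-5)²)*(-15 - 11) = (2*25)*(-26) = 50*(-26) = -1300)
Z*W(T(E(-3, 5), 3)) = -1300*1 = -1300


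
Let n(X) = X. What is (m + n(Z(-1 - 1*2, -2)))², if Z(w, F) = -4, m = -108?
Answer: 12544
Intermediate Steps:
(m + n(Z(-1 - 1*2, -2)))² = (-108 - 4)² = (-112)² = 12544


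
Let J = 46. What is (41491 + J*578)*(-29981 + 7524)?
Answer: -1528850103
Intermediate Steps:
(41491 + J*578)*(-29981 + 7524) = (41491 + 46*578)*(-29981 + 7524) = (41491 + 26588)*(-22457) = 68079*(-22457) = -1528850103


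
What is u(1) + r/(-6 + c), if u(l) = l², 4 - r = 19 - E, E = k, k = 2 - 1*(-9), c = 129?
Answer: 119/123 ≈ 0.96748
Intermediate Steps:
k = 11 (k = 2 + 9 = 11)
E = 11
r = -4 (r = 4 - (19 - 1*11) = 4 - (19 - 11) = 4 - 1*8 = 4 - 8 = -4)
u(1) + r/(-6 + c) = 1² - 4/(-6 + 129) = 1 - 4/123 = 119/123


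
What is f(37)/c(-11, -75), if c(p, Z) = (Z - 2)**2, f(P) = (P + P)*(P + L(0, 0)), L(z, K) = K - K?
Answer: 2738/5929 ≈ 0.46180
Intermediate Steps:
L(z, K) = 0
f(P) = 2*P**2 (f(P) = (P + P)*(P + 0) = (2*P)*P = 2*P**2)
c(p, Z) = (-2 + Z)**2
f(37)/c(-11, -75) = (2*37**2)/((-2 - 75)**2) = (2*1369)/((-77)**2) = 2738/5929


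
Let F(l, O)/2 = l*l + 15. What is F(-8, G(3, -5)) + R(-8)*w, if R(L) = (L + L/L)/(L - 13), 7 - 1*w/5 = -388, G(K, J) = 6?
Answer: 2449/3 ≈ 816.33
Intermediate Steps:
F(l, O) = 30 + 2*l² (F(l, O) = 2*(l*l + 15) = 2*(l² + 15) = 2*(15 + l²) = 30 + 2*l²)
w = 1975 (w = 35 - 5*(-388) = 35 + 1940 = 1975)
R(L) = (1 + L)/(-13 + L) (R(L) = (L + 1)/(-13 + L) = (1 + L)/(-13 + L))
F(-8, G(3, -5)) + R(-8)*w = (30 + 2*(-8)²) + ((1 - 8)/(-13 - 8))*1975 = (30 + 2*64) + (-7/(-21))*1975 = (30 + 128) - 1/21*(-7)*1975 = 158 + (⅓)*1975 = 158 + 1975/3 = 2449/3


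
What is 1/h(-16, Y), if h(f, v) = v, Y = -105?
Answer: -1/105 ≈ -0.0095238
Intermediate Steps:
1/h(-16, Y) = 1/(-105) = -1/105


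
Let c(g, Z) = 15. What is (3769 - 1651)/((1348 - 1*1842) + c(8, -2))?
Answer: -2118/479 ≈ -4.4217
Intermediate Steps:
(3769 - 1651)/((1348 - 1*1842) + c(8, -2)) = (3769 - 1651)/((1348 - 1*1842) + 15) = 2118/((1348 - 1842) + 15) = 2118/(-494 + 15) = 2118/(-479) = 2118*(-1/479) = -2118/479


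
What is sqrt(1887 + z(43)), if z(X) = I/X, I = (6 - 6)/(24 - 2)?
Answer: sqrt(1887) ≈ 43.440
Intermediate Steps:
I = 0 (I = 0/22 = 0*(1/22) = 0)
z(X) = 0 (z(X) = 0/X = 0)
sqrt(1887 + z(43)) = sqrt(1887 + 0) = sqrt(1887)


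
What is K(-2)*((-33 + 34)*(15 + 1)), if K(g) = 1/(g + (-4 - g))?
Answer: -4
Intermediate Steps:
K(g) = -¼ (K(g) = 1/(-4) = -¼)
K(-2)*((-33 + 34)*(15 + 1)) = -(-33 + 34)*(15 + 1)/4 = -16/4 = -¼*16 = -4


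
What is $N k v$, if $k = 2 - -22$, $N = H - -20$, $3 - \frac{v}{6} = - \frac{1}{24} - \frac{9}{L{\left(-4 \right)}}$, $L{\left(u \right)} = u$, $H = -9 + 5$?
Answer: $1824$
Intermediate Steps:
$H = -4$
$v = \frac{19}{4}$ ($v = 18 - 6 \left(- \frac{1}{24} - \frac{9}{-4}\right) = 18 - 6 \left(\left(-1\right) \frac{1}{24} - - \frac{9}{4}\right) = 18 - 6 \left(- \frac{1}{24} + \frac{9}{4}\right) = 18 - \frac{53}{4} = \frac{19}{4} \approx 4.75$)
$N = 16$ ($N = -4 - -20 = -4 + 20 = 16$)
$k = 24$ ($k = 2 + 22 = 24$)
$N k v = 16 \cdot 24 \cdot \frac{19}{4} = 384 \cdot \frac{19}{4} = 1824$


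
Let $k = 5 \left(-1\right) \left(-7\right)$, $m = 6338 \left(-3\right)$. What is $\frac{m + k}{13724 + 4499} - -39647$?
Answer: $\frac{722468302}{18223} \approx 39646.0$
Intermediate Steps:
$m = -19014$
$k = 35$ ($k = \left(-5\right) \left(-7\right) = 35$)
$\frac{m + k}{13724 + 4499} - -39647 = \frac{-19014 + 35}{13724 + 4499} - -39647 = - \frac{18979}{18223} + 39647 = \frac{722468302}{18223}$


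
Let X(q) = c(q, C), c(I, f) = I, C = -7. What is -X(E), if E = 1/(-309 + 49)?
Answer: 1/260 ≈ 0.0038462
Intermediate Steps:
E = -1/260 (E = 1/(-260) = -1/260 ≈ -0.0038462)
X(q) = q
-X(E) = -1*(-1/260) = 1/260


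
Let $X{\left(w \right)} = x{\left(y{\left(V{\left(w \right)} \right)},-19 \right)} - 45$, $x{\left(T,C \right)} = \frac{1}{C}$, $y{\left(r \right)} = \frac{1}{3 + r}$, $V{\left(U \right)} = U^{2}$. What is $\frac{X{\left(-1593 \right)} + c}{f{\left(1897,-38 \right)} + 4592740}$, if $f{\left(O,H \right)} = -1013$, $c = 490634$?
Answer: $\frac{9321190}{87242813} \approx 0.10684$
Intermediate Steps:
$X{\left(w \right)} = - \frac{856}{19}$ ($X{\left(w \right)} = \frac{1}{-19} - 45 = - \frac{1}{19} - 45 = - \frac{856}{19}$)
$\frac{X{\left(-1593 \right)} + c}{f{\left(1897,-38 \right)} + 4592740} = \frac{- \frac{856}{19} + 490634}{-1013 + 4592740} = \frac{9321190}{19 \cdot 4591727} = \frac{9321190}{19} \cdot \frac{1}{4591727} = \frac{9321190}{87242813}$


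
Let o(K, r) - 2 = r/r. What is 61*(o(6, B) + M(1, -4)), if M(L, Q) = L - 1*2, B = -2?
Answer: 122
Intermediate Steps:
o(K, r) = 3 (o(K, r) = 2 + r/r = 2 + 1 = 3)
M(L, Q) = -2 + L (M(L, Q) = L - 2 = -2 + L)
61*(o(6, B) + M(1, -4)) = 61*(3 + (-2 + 1)) = 61*(3 - 1) = 61*2 = 122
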